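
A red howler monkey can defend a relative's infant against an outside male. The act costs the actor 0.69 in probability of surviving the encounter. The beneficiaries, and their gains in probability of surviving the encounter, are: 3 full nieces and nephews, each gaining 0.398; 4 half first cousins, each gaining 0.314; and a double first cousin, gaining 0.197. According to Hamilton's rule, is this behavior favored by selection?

No

Hamilton's rule: the trait is favored when the sum of r·B over every recipient exceeds the actor's cost C.
r to a full niece or nephew = 1/4 (full aunt/uncle↔niece/nephew: two paths of length 3 through the shared grandparent pair: r = 2·(1/2)^3 = 1/4).
r to a half first cousin = 0.0625 (half first cousins share one grandparent — one path of length 4: r = (1/2)^4 = 1/16).
r to a double first cousin = 0.25 (double first cousins share both grandparent pairs — four paths of length 4: r = 4·(1/2)^4 = 1/4).
Summing one r·B term per recipient: 3·0.25·0.398 + 4·0.0625·0.314 + 1·0.25·0.197 = 0.42625.
0.42625 < 0.69: the indirect benefit is less than the cost.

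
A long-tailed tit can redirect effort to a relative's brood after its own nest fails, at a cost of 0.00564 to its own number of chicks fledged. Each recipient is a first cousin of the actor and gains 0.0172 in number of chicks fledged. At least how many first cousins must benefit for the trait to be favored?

r to a first cousin = 0.125 (first cousins share one grandparent pair — two paths of length 4: r = 2·(1/2)^4 = 1/8).
Hamilton's rule: n·r·B > C  ⇒  n > C/(r·B) = 0.00564/(0.125·0.0172) = 2.623.
The smallest integer exceeding 2.623 is 3.

3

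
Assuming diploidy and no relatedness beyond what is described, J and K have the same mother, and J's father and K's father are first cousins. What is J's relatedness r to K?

0.28125

Relatedness sums over independent paths through distinct common ancestors.
J and K are related in two ways: half-sibs through their shared mother (r = 1/4) and second cousins through their fathers (r = 1/32).
r = 1/4 + 1/32 = 0.28125.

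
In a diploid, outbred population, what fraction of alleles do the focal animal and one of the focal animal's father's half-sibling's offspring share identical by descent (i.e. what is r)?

0.0625

Each parent–offspring link contributes a factor of 1/2, and independent paths through distinct common ancestors add.
Half first cousins share one grandparent — one path of length 4: r = (1/2)^4 = 1/16.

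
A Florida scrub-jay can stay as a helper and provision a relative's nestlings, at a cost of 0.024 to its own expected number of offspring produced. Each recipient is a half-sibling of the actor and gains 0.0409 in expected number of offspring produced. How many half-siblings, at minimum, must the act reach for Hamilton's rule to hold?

r to a half-sibling = 0.25 (half-sibs share one parent — one path of length 2: r = (1/2)^2 = 1/4).
Hamilton's rule: n·r·B > C  ⇒  n > C/(r·B) = 0.024/(0.25·0.0409) = 2.347.
The smallest integer exceeding 2.347 is 3.

3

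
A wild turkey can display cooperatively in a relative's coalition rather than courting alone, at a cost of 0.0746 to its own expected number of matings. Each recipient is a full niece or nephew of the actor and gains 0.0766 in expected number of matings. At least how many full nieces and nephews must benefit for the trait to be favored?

r to a full niece or nephew = 0.25 (full aunt/uncle↔niece/nephew: two paths of length 3 through the shared grandparent pair: r = 2·(1/2)^3 = 1/4).
Hamilton's rule: n·r·B > C  ⇒  n > C/(r·B) = 0.0746/(0.25·0.0766) = 3.896.
The smallest integer exceeding 3.896 is 4.

4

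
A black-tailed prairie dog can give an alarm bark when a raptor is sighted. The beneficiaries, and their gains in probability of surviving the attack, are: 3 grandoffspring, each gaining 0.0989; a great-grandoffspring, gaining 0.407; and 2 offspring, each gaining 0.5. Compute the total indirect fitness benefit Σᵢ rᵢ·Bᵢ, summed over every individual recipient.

0.62505

r to a grandoffspring = 1/4 (two parent–offspring links: r = (1/2)^2 = 1/4).
r to a great-grandoffspring = 1/8 (three parent–offspring links: r = (1/2)^3 = 1/8).
r to an offspring = 1/2 (one parent–offspring link: r = (1/2)^1 = 1/2).
Summing one r·B term per recipient: 3·0.25·0.0989 + 1·0.125·0.407 + 2·0.5·0.5 = 0.62505.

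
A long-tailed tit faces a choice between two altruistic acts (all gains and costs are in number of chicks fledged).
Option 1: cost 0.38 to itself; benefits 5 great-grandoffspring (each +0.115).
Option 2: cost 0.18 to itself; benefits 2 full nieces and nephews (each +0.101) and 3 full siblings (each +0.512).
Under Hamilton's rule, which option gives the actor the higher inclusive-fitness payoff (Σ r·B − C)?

Option 1: r to a great-grandoffspring = 0.125.
Option 1: Σ r·B − C = (5·0.125·0.115) − 0.38 = -0.308125.
Option 2: r to a full niece or nephew = 0.25.
Option 2: r to a full sibling = 0.5.
Option 2: Σ r·B − C = (2·0.25·0.101 + 3·0.5·0.512) − 0.18 = 0.6385.
Option 2 has the higher net inclusive-fitness payoff.

Option 2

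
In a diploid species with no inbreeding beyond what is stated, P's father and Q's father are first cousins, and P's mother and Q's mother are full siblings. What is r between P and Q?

Wright's path rule: contributions from independent ancestry routes add.
P and Q are related in two ways: second cousins through their fathers (r = 1/32) and first cousins through their mothers (r = 1/8).
r = 1/32 + 1/8 = 5/32 = 0.15625.

0.15625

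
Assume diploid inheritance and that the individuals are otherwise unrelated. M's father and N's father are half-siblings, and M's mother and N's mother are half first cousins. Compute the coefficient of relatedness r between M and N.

0.078125

Independent pedigree routes through distinct common ancestors add.
M and N are related in two ways: half first cousins through their fathers (r = 1/16) and half second cousins through their mothers (r = 1/64).
r = 1/16 + 1/64 = 0.078125.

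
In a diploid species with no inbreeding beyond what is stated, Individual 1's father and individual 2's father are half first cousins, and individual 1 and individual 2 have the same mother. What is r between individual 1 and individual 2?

Relatedness sums over independent paths through distinct common ancestors.
Individual 1 and individual 2 are related in two ways: half second cousins through their fathers (r = 1/64) and half-sibs through their shared mother (r = 1/4).
r = 1/64 + 1/4 = 0.265625.

0.265625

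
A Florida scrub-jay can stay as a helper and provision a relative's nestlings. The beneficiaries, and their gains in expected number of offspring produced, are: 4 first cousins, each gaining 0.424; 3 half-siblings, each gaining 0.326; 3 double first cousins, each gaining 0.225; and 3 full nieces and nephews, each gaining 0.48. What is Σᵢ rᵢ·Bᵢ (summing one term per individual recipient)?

r to a first cousin = 1/8 (first cousins share one grandparent pair — two paths of length 4: r = 2·(1/2)^4 = 1/8).
r to a half-sibling = 1/4 (half-sibs share one parent — one path of length 2: r = (1/2)^2 = 1/4).
r to a double first cousin = 0.25 (double first cousins share both grandparent pairs — four paths of length 4: r = 4·(1/2)^4 = 1/4).
r to a full niece or nephew = 1/4 (full aunt/uncle↔niece/nephew: two paths of length 3 through the shared grandparent pair: r = 2·(1/2)^3 = 1/4).
Summing one r·B term per recipient: 4·0.125·0.424 + 3·0.25·0.326 + 3·0.25·0.225 + 3·0.25·0.48 = 0.98525.

0.98525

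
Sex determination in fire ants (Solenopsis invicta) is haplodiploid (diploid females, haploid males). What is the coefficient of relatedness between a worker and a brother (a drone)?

Her haploid brother carries none of their father's genes and a random half of their mother's genome; that half matches the maternal half of her own genome with probability 1/2: r = 1/2 · 1/2 = 1/4.

0.25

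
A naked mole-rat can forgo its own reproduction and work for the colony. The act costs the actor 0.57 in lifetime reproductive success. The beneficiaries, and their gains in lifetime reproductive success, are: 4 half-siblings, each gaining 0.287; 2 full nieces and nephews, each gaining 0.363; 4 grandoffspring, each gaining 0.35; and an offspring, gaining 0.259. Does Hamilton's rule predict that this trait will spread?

Hamilton's rule: the trait is favored when the sum of r·B over every recipient exceeds the actor's cost C.
r to a half-sibling = 1/4 (half-sibs share one parent — one path of length 2: r = (1/2)^2 = 1/4).
r to a full niece or nephew = 1/4 (full aunt/uncle↔niece/nephew: two paths of length 3 through the shared grandparent pair: r = 2·(1/2)^3 = 1/4).
r to a grandoffspring = 0.25 (two parent–offspring links: r = (1/2)^2 = 1/4).
r to an offspring = 1/2 (one parent–offspring link: r = (1/2)^1 = 1/2).
Summing one r·B term per recipient: 4·0.25·0.287 + 2·0.25·0.363 + 4·0.25·0.35 + 1·0.5·0.259 = 0.948.
0.948 > 0.57: the indirect benefit exceeds the cost.

Yes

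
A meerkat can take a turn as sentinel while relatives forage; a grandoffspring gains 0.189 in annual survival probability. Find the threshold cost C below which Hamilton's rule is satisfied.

r to a grandoffspring = 0.25 (two parent–offspring links: r = (1/2)^2 = 1/4).
Hamilton's rule: n·r·B > C, so the trait is favored while C < n·r·B = 1·0.25·0.189 = 0.04725.

0.04725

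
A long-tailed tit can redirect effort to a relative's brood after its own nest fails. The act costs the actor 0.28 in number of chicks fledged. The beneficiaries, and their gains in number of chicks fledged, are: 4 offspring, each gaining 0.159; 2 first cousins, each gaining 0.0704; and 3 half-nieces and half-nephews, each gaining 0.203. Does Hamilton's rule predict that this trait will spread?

Hamilton's rule: the trait is favored when the sum of r·B over every recipient exceeds the actor's cost C.
r to an offspring = 1/2 (one parent–offspring link: r = (1/2)^1 = 1/2).
r to a first cousin = 0.125 (first cousins share one grandparent pair — two paths of length 4: r = 2·(1/2)^4 = 1/8).
r to a half-niece or half-nephew = 0.125 (half-aunt/uncle↔niece/nephew: one path of length 3: r = (1/2)^3 = 1/8).
Summing one r·B term per recipient: 4·0.5·0.159 + 2·0.125·0.0704 + 3·0.125·0.203 = 0.411725.
0.411725 > 0.28: the indirect benefit exceeds the cost.

Yes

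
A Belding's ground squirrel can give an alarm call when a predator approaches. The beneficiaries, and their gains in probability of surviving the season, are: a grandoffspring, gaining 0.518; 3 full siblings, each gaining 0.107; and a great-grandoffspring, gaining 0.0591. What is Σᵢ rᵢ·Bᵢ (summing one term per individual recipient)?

r to a grandoffspring = 0.25 (two parent–offspring links: r = (1/2)^2 = 1/4).
r to a full sibling = 0.5 (full sibs share both parents — two paths of length 2: r = 2·(1/2)^2 = 1/2).
r to a great-grandoffspring = 0.125 (three parent–offspring links: r = (1/2)^3 = 1/8).
Summing one r·B term per recipient: 1·0.25·0.518 + 3·0.5·0.107 + 1·0.125·0.0591 = 0.2973875.

0.2973875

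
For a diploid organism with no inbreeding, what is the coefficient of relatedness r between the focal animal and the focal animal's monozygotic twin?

1

Each parent–offspring link contributes a factor of 1/2, and independent paths through distinct common ancestors add.
Monozygotic twins share every allele identical by descent: r = 1.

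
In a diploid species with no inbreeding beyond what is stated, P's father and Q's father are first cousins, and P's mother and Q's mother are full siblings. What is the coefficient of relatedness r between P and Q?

0.15625

Relatedness sums over independent paths through distinct common ancestors.
P and Q are related in two ways: second cousins through their fathers (r = 1/32) and first cousins through their mothers (r = 1/8).
r = 1/32 + 1/8 = 0.15625.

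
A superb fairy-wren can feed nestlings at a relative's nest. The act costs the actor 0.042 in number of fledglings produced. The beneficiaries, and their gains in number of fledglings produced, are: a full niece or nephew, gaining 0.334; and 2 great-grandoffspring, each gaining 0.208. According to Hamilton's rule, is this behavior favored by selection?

Hamilton's rule: the trait is favored when the sum of r·B over every recipient exceeds the actor's cost C.
r to a full niece or nephew = 0.25 (full aunt/uncle↔niece/nephew: two paths of length 3 through the shared grandparent pair: r = 2·(1/2)^3 = 1/4).
r to a great-grandoffspring = 1/8 (three parent–offspring links: r = (1/2)^3 = 1/8).
Summing one r·B term per recipient: 1·0.25·0.334 + 2·0.125·0.208 = 0.1355.
0.1355 > 0.042: the indirect benefit exceeds the cost.

Yes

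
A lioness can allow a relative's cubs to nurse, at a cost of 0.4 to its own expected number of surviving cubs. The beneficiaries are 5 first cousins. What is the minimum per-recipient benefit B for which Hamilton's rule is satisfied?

r to a first cousin = 1/8 (first cousins share one grandparent pair — two paths of length 4: r = 2·(1/2)^4 = 1/8).
Hamilton's rule with n recipients of equal r: n·r·B > C, so B > C/(n·r) = 0.4/(5·0.125) = 0.64.

0.64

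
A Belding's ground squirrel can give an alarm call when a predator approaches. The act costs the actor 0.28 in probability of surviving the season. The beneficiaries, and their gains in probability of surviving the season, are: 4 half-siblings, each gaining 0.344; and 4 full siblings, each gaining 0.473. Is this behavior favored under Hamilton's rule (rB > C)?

Yes

Hamilton's rule: the trait is favored when the sum of r·B over every recipient exceeds the actor's cost C.
r to a half-sibling = 0.25 (half-sibs share one parent — one path of length 2: r = (1/2)^2 = 1/4).
r to a full sibling = 0.5 (full sibs share both parents — two paths of length 2: r = 2·(1/2)^2 = 1/2).
Summing one r·B term per recipient: 4·0.25·0.344 + 4·0.5·0.473 = 1.29.
1.29 > 0.28: the indirect benefit exceeds the cost.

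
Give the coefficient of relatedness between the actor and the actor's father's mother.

0.25

Each parent–offspring link contributes a factor of 1/2, and independent paths through distinct common ancestors add.
Two parent–offspring links: r = (1/2)^2 = 1/4.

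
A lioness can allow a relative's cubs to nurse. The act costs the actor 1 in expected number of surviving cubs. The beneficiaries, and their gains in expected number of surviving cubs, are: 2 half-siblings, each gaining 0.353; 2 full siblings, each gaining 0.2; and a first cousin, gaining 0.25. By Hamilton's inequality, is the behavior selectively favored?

No

Hamilton's rule: the trait is favored when the sum of r·B over every recipient exceeds the actor's cost C.
r to a half-sibling = 0.25 (half-sibs share one parent — one path of length 2: r = (1/2)^2 = 1/4).
r to a full sibling = 0.5 (full sibs share both parents — two paths of length 2: r = 2·(1/2)^2 = 1/2).
r to a first cousin = 1/8 (first cousins share one grandparent pair — two paths of length 4: r = 2·(1/2)^4 = 1/8).
Summing one r·B term per recipient: 2·0.25·0.353 + 2·0.5·0.2 + 1·0.125·0.25 = 0.40775.
0.40775 < 1: the indirect benefit is less than the cost.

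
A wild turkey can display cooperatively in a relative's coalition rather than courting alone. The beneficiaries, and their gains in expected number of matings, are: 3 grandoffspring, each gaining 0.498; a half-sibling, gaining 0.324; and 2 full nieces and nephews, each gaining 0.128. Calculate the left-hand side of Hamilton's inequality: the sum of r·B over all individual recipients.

r to a grandoffspring = 0.25 (two parent–offspring links: r = (1/2)^2 = 1/4).
r to a half-sibling = 0.25 (half-sibs share one parent — one path of length 2: r = (1/2)^2 = 1/4).
r to a full niece or nephew = 1/4 (full aunt/uncle↔niece/nephew: two paths of length 3 through the shared grandparent pair: r = 2·(1/2)^3 = 1/4).
Summing one r·B term per recipient: 3·0.25·0.498 + 1·0.25·0.324 + 2·0.25·0.128 = 0.5185.

0.5185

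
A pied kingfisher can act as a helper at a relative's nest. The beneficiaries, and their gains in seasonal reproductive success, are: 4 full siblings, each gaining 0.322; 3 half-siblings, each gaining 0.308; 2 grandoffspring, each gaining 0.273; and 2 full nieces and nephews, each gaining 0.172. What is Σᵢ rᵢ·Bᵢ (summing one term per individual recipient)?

r to a full sibling = 1/2 (full sibs share both parents — two paths of length 2: r = 2·(1/2)^2 = 1/2).
r to a half-sibling = 0.25 (half-sibs share one parent — one path of length 2: r = (1/2)^2 = 1/4).
r to a grandoffspring = 1/4 (two parent–offspring links: r = (1/2)^2 = 1/4).
r to a full niece or nephew = 0.25 (full aunt/uncle↔niece/nephew: two paths of length 3 through the shared grandparent pair: r = 2·(1/2)^3 = 1/4).
Summing one r·B term per recipient: 4·0.5·0.322 + 3·0.25·0.308 + 2·0.25·0.273 + 2·0.25·0.172 = 1.0975.

1.0975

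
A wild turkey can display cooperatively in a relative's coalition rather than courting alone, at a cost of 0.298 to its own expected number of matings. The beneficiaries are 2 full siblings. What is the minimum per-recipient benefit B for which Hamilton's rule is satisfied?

r to a full sibling = 0.5 (full sibs share both parents — two paths of length 2: r = 2·(1/2)^2 = 1/2).
Hamilton's rule with n recipients of equal r: n·r·B > C, so B > C/(n·r) = 0.298/(2·0.5) = 0.298.

0.298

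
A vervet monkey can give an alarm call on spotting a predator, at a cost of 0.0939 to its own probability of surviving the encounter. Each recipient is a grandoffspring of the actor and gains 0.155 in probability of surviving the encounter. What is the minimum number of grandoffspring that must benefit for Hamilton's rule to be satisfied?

r to a grandoffspring = 0.25 (two parent–offspring links: r = (1/2)^2 = 1/4).
Hamilton's rule: n·r·B > C  ⇒  n > C/(r·B) = 0.0939/(0.25·0.155) = 2.423.
The smallest integer exceeding 2.423 is 3.

3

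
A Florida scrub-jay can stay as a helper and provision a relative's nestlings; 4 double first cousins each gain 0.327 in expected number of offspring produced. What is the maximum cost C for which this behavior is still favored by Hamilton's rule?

0.327

r to a double first cousin = 0.25 (double first cousins share both grandparent pairs — four paths of length 4: r = 4·(1/2)^4 = 1/4).
Hamilton's rule: n·r·B > C, so the trait is favored while C < n·r·B = 4·0.25·0.327 = 0.327.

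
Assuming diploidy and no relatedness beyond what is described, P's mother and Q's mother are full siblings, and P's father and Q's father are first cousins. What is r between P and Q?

Independent pedigree routes through distinct common ancestors add.
P and Q are related in two ways: first cousins through their mothers (r = 1/8) and second cousins through their fathers (r = 1/32).
r = 1/8 + 1/32 = 5/32 = 0.15625.

0.15625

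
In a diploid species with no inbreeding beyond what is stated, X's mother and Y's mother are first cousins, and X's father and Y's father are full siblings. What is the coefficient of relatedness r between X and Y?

Wright's path rule: contributions from independent ancestry routes add.
X and Y are related in two ways: second cousins through their mothers (r = 1/32) and first cousins through their fathers (r = 1/8).
r = 1/32 + 1/8 = 0.15625.

0.15625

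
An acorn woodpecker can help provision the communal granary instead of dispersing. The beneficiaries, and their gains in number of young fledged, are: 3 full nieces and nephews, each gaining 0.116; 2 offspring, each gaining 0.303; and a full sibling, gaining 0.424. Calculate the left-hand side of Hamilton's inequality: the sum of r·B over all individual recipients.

0.602

r to a full niece or nephew = 1/4 (full aunt/uncle↔niece/nephew: two paths of length 3 through the shared grandparent pair: r = 2·(1/2)^3 = 1/4).
r to an offspring = 1/2 (one parent–offspring link: r = (1/2)^1 = 1/2).
r to a full sibling = 1/2 (full sibs share both parents — two paths of length 2: r = 2·(1/2)^2 = 1/2).
Summing one r·B term per recipient: 3·0.25·0.116 + 2·0.5·0.303 + 1·0.5·0.424 = 0.602.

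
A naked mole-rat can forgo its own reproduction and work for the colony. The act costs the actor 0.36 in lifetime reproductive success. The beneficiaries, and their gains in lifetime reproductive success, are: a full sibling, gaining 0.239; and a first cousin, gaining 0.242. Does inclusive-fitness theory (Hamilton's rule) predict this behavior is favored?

Hamilton's rule: the trait is favored when the sum of r·B over every recipient exceeds the actor's cost C.
r to a full sibling = 1/2 (full sibs share both parents — two paths of length 2: r = 2·(1/2)^2 = 1/2).
r to a first cousin = 1/8 (first cousins share one grandparent pair — two paths of length 4: r = 2·(1/2)^4 = 1/8).
Summing one r·B term per recipient: 1·0.5·0.239 + 1·0.125·0.242 = 0.14975.
0.14975 < 0.36: the indirect benefit is less than the cost.

No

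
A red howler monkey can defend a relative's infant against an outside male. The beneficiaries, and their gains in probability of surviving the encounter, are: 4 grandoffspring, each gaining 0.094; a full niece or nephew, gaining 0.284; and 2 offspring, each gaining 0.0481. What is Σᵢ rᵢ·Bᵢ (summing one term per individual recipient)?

0.2131

r to a grandoffspring = 1/4 (two parent–offspring links: r = (1/2)^2 = 1/4).
r to a full niece or nephew = 0.25 (full aunt/uncle↔niece/nephew: two paths of length 3 through the shared grandparent pair: r = 2·(1/2)^3 = 1/4).
r to an offspring = 1/2 (one parent–offspring link: r = (1/2)^1 = 1/2).
Summing one r·B term per recipient: 4·0.25·0.094 + 1·0.25·0.284 + 2·0.5·0.0481 = 0.2131.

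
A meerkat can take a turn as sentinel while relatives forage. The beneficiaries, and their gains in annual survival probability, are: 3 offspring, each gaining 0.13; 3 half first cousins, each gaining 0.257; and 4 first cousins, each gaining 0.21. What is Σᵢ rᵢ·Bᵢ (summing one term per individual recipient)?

0.3481875

r to an offspring = 1/2 (one parent–offspring link: r = (1/2)^1 = 1/2).
r to a half first cousin = 0.0625 (half first cousins share one grandparent — one path of length 4: r = (1/2)^4 = 1/16).
r to a first cousin = 1/8 (first cousins share one grandparent pair — two paths of length 4: r = 2·(1/2)^4 = 1/8).
Summing one r·B term per recipient: 3·0.5·0.13 + 3·0.0625·0.257 + 4·0.125·0.21 = 0.3481875.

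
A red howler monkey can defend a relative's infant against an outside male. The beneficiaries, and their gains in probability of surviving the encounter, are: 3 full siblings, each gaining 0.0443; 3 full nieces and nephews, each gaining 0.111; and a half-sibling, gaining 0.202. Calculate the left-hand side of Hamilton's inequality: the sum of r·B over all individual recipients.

0.2002

r to a full sibling = 1/2 (full sibs share both parents — two paths of length 2: r = 2·(1/2)^2 = 1/2).
r to a full niece or nephew = 0.25 (full aunt/uncle↔niece/nephew: two paths of length 3 through the shared grandparent pair: r = 2·(1/2)^3 = 1/4).
r to a half-sibling = 1/4 (half-sibs share one parent — one path of length 2: r = (1/2)^2 = 1/4).
Summing one r·B term per recipient: 3·0.5·0.0443 + 3·0.25·0.111 + 1·0.25·0.202 = 0.2002.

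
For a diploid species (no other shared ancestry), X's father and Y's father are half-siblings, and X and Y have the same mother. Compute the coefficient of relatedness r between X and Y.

Independent pedigree routes through distinct common ancestors add.
X and Y are related in two ways: half first cousins through their fathers (r = 1/16) and half-sibs through their shared mother (r = 1/4).
r = 1/16 + 1/4 = 5/16 = 0.3125.

0.3125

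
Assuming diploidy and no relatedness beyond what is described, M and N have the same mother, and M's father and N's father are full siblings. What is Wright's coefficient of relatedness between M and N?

0.375

Relatedness sums over independent paths through distinct common ancestors.
M and N are related in two ways: half-sibs through their shared mother (r = 1/4) and first cousins through their fathers (r = 1/8).
r = 1/4 + 1/8 = 0.375.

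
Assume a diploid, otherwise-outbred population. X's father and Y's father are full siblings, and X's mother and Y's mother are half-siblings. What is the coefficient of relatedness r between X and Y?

0.1875

Wright's path rule: contributions from independent ancestry routes add.
X and Y are related in two ways: first cousins through their fathers (r = 1/8) and half first cousins through their mothers (r = 1/16).
r = 1/8 + 1/16 = 0.1875.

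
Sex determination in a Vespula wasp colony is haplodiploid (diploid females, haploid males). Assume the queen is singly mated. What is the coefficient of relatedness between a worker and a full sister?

Haplodiploid full sisters inherit their father's entire haploid genome identically (contributing 1/2) and on average half of their mother's contribution (1/2 · 1/2 = 1/4); r = 1/2 + 1/4 = 3/4.

0.75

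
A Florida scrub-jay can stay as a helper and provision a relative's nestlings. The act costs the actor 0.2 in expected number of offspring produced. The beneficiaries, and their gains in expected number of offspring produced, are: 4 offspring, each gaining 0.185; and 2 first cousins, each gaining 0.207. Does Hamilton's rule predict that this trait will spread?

Yes

Hamilton's rule: the trait is favored when the sum of r·B over every recipient exceeds the actor's cost C.
r to an offspring = 0.5 (one parent–offspring link: r = (1/2)^1 = 1/2).
r to a first cousin = 1/8 (first cousins share one grandparent pair — two paths of length 4: r = 2·(1/2)^4 = 1/8).
Summing one r·B term per recipient: 4·0.5·0.185 + 2·0.125·0.207 = 0.42175.
0.42175 > 0.2: the indirect benefit exceeds the cost.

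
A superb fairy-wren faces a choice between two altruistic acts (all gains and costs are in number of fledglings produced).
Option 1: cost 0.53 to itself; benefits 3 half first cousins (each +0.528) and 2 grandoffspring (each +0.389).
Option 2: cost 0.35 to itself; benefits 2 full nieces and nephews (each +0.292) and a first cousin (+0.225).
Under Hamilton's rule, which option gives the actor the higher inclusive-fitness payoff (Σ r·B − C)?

Option 2

Option 1: r to a half first cousin = 0.0625.
Option 1: r to a grandoffspring = 0.25.
Option 1: Σ r·B − C = (3·0.0625·0.528 + 2·0.25·0.389) − 0.53 = -0.2365.
Option 2: r to a full niece or nephew = 0.25.
Option 2: r to a first cousin = 0.125.
Option 2: Σ r·B − C = (2·0.25·0.292 + 1·0.125·0.225) − 0.35 = -0.175875.
Option 2 has the higher net inclusive-fitness payoff.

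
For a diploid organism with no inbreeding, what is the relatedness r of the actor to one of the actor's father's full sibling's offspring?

Each parent–offspring link contributes a factor of 1/2, and independent paths through distinct common ancestors add.
First cousins share one grandparent pair — two paths of length 4: r = 2·(1/2)^4 = 1/8.

0.125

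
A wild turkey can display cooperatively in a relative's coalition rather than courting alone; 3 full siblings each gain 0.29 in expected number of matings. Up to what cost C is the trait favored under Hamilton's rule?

r to a full sibling = 1/2 (full sibs share both parents — two paths of length 2: r = 2·(1/2)^2 = 1/2).
Hamilton's rule: n·r·B > C, so the trait is favored while C < n·r·B = 3·0.5·0.29 = 0.435.

0.435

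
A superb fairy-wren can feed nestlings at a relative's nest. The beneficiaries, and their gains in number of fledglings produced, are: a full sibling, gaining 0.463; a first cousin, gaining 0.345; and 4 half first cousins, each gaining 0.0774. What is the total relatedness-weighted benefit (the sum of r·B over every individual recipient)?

0.293975

r to a full sibling = 0.5 (full sibs share both parents — two paths of length 2: r = 2·(1/2)^2 = 1/2).
r to a first cousin = 0.125 (first cousins share one grandparent pair — two paths of length 4: r = 2·(1/2)^4 = 1/8).
r to a half first cousin = 1/16 (half first cousins share one grandparent — one path of length 4: r = (1/2)^4 = 1/16).
Summing one r·B term per recipient: 1·0.5·0.463 + 1·0.125·0.345 + 4·0.0625·0.0774 = 0.293975.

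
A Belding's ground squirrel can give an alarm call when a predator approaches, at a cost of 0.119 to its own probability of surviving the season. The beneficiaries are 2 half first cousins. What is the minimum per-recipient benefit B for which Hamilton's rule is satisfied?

0.952

r to a half first cousin = 1/16 (half first cousins share one grandparent — one path of length 4: r = (1/2)^4 = 1/16).
Hamilton's rule with n recipients of equal r: n·r·B > C, so B > C/(n·r) = 0.119/(2·0.0625) = 0.952.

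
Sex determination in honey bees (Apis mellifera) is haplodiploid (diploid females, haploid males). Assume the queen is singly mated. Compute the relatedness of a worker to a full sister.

Haplodiploid full sisters inherit their father's entire haploid genome identically (contributing 1/2) and on average half of their mother's contribution (1/2 · 1/2 = 1/4); r = 1/2 + 1/4 = 3/4.

0.75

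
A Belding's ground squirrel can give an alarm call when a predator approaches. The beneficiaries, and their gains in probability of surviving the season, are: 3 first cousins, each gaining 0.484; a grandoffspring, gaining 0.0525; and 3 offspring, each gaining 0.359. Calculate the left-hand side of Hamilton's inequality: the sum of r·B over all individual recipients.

0.733125

r to a first cousin = 1/8 (first cousins share one grandparent pair — two paths of length 4: r = 2·(1/2)^4 = 1/8).
r to a grandoffspring = 0.25 (two parent–offspring links: r = (1/2)^2 = 1/4).
r to an offspring = 0.5 (one parent–offspring link: r = (1/2)^1 = 1/2).
Summing one r·B term per recipient: 3·0.125·0.484 + 1·0.25·0.0525 + 3·0.5·0.359 = 0.733125.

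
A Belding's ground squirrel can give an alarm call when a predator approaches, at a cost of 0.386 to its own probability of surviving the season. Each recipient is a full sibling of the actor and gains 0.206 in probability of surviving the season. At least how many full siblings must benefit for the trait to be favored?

r to a full sibling = 1/2 (full sibs share both parents — two paths of length 2: r = 2·(1/2)^2 = 1/2).
Hamilton's rule: n·r·B > C  ⇒  n > C/(r·B) = 0.386/(0.5·0.206) = 3.748.
The smallest integer exceeding 3.748 is 4.

4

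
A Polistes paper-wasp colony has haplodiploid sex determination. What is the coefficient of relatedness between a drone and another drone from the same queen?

Haploid brothers each carry a random half of the queen's diploid genome, so on average they share half: r = 1/2.

0.5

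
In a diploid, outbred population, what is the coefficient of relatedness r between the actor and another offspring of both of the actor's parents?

Each parent–offspring link contributes a factor of 1/2, and independent paths through distinct common ancestors add.
Full sibs share both parents — two paths of length 2: r = 2·(1/2)^2 = 1/2.

0.5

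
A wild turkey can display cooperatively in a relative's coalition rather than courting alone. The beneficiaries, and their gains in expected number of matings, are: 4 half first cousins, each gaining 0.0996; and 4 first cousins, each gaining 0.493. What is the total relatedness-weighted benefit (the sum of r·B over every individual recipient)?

r to a half first cousin = 1/16 (half first cousins share one grandparent — one path of length 4: r = (1/2)^4 = 1/16).
r to a first cousin = 1/8 (first cousins share one grandparent pair — two paths of length 4: r = 2·(1/2)^4 = 1/8).
Summing one r·B term per recipient: 4·0.0625·0.0996 + 4·0.125·0.493 = 0.2714.

0.2714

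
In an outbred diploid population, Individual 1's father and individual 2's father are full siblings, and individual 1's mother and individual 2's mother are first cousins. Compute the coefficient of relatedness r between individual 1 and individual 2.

Wright's path rule: contributions from independent ancestry routes add.
Individual 1 and individual 2 are related in two ways: first cousins through their fathers (r = 1/8) and second cousins through their mothers (r = 1/32).
r = 1/8 + 1/32 = 5/32 = 0.15625.

0.15625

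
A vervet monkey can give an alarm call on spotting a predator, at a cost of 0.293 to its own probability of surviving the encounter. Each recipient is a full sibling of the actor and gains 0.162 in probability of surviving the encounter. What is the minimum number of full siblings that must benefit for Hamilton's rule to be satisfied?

4

r to a full sibling = 1/2 (full sibs share both parents — two paths of length 2: r = 2·(1/2)^2 = 1/2).
Hamilton's rule: n·r·B > C  ⇒  n > C/(r·B) = 0.293/(0.5·0.162) = 3.617.
The smallest integer exceeding 3.617 is 4.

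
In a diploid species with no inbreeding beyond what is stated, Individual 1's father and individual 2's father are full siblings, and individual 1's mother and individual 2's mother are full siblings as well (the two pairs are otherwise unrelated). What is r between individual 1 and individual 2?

Relatedness sums over independent paths through distinct common ancestors.
Individual 1 and individual 2 are related in two ways: first cousins through their fathers (r = 1/8) and first cousins through their mothers (r = 1/8) — i.e. double first cousins.
r = 1/8 + 1/8 = 1/4 = 0.25.

0.25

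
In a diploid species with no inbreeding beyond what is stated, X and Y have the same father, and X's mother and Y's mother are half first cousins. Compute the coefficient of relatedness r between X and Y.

Wright's path rule: contributions from independent ancestry routes add.
X and Y are related in two ways: half-sibs through their shared father (r = 1/4) and half second cousins through their mothers (r = 1/64).
r = 1/4 + 1/64 = 17/64 = 0.265625.

0.265625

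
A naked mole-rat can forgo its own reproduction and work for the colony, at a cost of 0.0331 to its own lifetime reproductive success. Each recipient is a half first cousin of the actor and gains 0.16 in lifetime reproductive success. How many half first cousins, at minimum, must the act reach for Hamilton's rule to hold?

r to a half first cousin = 1/16 (half first cousins share one grandparent — one path of length 4: r = (1/2)^4 = 1/16).
Hamilton's rule: n·r·B > C  ⇒  n > C/(r·B) = 0.0331/(0.0625·0.16) = 3.31.
The smallest integer exceeding 3.31 is 4.

4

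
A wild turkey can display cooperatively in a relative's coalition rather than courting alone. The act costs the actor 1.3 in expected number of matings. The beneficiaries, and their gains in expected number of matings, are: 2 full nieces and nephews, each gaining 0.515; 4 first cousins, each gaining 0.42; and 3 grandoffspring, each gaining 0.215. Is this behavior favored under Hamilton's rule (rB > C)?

No

Hamilton's rule: the trait is favored when the sum of r·B over every recipient exceeds the actor's cost C.
r to a full niece or nephew = 1/4 (full aunt/uncle↔niece/nephew: two paths of length 3 through the shared grandparent pair: r = 2·(1/2)^3 = 1/4).
r to a first cousin = 0.125 (first cousins share one grandparent pair — two paths of length 4: r = 2·(1/2)^4 = 1/8).
r to a grandoffspring = 1/4 (two parent–offspring links: r = (1/2)^2 = 1/4).
Summing one r·B term per recipient: 2·0.25·0.515 + 4·0.125·0.42 + 3·0.25·0.215 = 0.62875.
0.62875 < 1.3: the indirect benefit is less than the cost.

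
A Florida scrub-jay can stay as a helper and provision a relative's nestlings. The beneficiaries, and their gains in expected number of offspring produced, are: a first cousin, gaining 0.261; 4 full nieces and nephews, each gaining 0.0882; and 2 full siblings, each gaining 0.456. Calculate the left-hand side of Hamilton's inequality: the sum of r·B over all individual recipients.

r to a first cousin = 1/8 (first cousins share one grandparent pair — two paths of length 4: r = 2·(1/2)^4 = 1/8).
r to a full niece or nephew = 0.25 (full aunt/uncle↔niece/nephew: two paths of length 3 through the shared grandparent pair: r = 2·(1/2)^3 = 1/4).
r to a full sibling = 1/2 (full sibs share both parents — two paths of length 2: r = 2·(1/2)^2 = 1/2).
Summing one r·B term per recipient: 1·0.125·0.261 + 4·0.25·0.0882 + 2·0.5·0.456 = 0.576825.

0.576825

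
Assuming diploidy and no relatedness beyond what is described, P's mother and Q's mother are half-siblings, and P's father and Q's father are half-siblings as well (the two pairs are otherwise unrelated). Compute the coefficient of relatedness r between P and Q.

Wright's path rule: contributions from independent ancestry routes add.
P and Q are related in two ways: half first cousins through their mothers (r = 1/16) and half first cousins through their fathers (r = 1/16).
r = 1/16 + 1/16 = 1/8 = 0.125.

0.125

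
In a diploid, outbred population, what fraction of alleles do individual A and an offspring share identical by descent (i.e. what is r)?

0.5

One parent–offspring link: r = (1/2)^1 = 1/2.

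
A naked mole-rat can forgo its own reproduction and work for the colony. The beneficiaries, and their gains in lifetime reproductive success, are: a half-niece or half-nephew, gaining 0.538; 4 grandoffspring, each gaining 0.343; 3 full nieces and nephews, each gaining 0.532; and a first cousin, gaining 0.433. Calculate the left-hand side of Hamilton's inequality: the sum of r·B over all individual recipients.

r to a half-niece or half-nephew = 1/8 (half-aunt/uncle↔niece/nephew: one path of length 3: r = (1/2)^3 = 1/8).
r to a grandoffspring = 0.25 (two parent–offspring links: r = (1/2)^2 = 1/4).
r to a full niece or nephew = 0.25 (full aunt/uncle↔niece/nephew: two paths of length 3 through the shared grandparent pair: r = 2·(1/2)^3 = 1/4).
r to a first cousin = 0.125 (first cousins share one grandparent pair — two paths of length 4: r = 2·(1/2)^4 = 1/8).
Summing one r·B term per recipient: 1·0.125·0.538 + 4·0.25·0.343 + 3·0.25·0.532 + 1·0.125·0.433 = 0.863375.

0.863375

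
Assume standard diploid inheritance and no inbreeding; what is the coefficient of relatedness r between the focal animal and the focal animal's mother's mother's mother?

0.125

Each parent–offspring link contributes a factor of 1/2, and independent paths through distinct common ancestors add.
Three parent–offspring links: r = (1/2)^3 = 1/8.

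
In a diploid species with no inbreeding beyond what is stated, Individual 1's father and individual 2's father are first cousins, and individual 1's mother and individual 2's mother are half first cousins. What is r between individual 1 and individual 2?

With two independent routes of shared ancestry, r is the sum of the two contributions.
Individual 1 and individual 2 are related in two ways: second cousins through their fathers (r = 1/32) and half second cousins through their mothers (r = 1/64).
r = 1/32 + 1/64 = 0.046875.

0.046875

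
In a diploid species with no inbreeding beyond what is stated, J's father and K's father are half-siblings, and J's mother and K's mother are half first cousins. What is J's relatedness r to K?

Relatedness sums over independent paths through distinct common ancestors.
J and K are related in two ways: half first cousins through their fathers (r = 1/16) and half second cousins through their mothers (r = 1/64).
r = 1/16 + 1/64 = 0.078125.

0.078125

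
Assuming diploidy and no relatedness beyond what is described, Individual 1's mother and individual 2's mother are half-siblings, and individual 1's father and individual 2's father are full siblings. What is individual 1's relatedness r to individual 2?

0.1875

Independent pedigree routes through distinct common ancestors add.
Individual 1 and individual 2 are related in two ways: half first cousins through their mothers (r = 1/16) and first cousins through their fathers (r = 1/8).
r = 1/16 + 1/8 = 0.1875.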